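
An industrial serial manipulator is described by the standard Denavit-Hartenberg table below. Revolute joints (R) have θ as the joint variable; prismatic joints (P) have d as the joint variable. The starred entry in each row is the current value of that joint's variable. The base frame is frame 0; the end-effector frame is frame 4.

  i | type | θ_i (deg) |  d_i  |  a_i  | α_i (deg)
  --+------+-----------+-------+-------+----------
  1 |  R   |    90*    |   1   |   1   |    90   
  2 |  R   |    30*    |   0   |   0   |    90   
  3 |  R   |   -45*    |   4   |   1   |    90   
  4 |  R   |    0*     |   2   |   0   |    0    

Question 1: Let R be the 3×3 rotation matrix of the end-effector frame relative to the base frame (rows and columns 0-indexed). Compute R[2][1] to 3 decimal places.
-0.866

End-effector y-axis (col 1 of R) = (0.0000,0.5000,-0.8660)
R[2][1] = -0.8660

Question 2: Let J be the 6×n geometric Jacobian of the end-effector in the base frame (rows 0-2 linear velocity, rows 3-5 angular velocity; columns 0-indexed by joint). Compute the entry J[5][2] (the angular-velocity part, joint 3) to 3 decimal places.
-0.866

axis z_2 = (0.0000,0.5000,-0.8660); lever o_n−o_2 = (-2.1213,1.3876,-3.8177)
cross product → J_v[:, 2] = (-0.7071,1.8371,1.0607)
J_ω[:, 2] = z_2
entry J[5][2] = -0.8660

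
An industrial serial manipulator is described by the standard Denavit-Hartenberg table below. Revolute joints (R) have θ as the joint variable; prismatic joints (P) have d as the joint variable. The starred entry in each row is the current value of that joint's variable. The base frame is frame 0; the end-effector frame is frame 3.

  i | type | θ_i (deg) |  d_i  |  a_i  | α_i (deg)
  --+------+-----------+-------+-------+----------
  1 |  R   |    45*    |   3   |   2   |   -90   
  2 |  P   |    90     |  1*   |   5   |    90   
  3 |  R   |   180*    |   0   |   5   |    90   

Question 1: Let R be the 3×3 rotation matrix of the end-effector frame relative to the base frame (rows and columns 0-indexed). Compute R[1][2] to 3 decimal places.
End-effector z-axis (col 2 of R) = (-0.7071,0.7071,-0.0000)
R[1][2] = 0.7071

0.707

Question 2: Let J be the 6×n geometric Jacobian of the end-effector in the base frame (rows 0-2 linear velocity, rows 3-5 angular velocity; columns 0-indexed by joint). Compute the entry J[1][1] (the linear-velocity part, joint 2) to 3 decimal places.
prismatic axis z_1 = (-0.7071,0.7071,0.0000)
J_v[:, 1] = z_1; J_ω[:, 1] = (0,0,0)
entry J[1][1] = 0.7071

0.707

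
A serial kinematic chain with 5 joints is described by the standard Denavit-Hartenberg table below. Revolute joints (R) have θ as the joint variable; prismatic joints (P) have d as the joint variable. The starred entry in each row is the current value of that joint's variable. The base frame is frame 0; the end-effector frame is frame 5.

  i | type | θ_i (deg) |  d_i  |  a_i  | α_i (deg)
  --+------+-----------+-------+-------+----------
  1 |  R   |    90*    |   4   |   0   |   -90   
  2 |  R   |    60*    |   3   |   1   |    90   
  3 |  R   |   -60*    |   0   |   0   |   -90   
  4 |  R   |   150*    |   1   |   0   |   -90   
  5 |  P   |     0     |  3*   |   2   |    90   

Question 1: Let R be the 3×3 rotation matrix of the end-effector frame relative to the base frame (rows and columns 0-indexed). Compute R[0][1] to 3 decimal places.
-0.433

End-effector y-axis (col 1 of R) = (-0.4330,0.6250,0.6495)
R[0][1] = -0.4330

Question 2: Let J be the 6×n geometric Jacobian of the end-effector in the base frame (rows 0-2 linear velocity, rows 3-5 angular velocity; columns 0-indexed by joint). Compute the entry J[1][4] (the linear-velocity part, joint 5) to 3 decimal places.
prismatic axis z_4 = (-0.4330,0.6250,0.6495)
J_v[:, 4] = z_4; J_ω[:, 4] = (0,0,0)
entry J[1][4] = 0.6250

0.625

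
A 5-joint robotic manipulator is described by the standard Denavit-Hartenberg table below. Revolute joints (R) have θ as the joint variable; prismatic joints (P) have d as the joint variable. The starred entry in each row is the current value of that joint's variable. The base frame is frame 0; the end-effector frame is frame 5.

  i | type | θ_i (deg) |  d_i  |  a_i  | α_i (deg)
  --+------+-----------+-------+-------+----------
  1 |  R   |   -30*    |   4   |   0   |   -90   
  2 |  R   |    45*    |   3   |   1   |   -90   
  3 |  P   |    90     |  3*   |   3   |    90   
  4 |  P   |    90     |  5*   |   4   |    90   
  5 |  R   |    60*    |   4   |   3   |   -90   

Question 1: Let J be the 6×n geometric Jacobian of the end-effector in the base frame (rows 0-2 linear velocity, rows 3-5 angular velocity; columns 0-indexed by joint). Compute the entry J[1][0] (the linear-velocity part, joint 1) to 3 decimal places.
-1.940

axis z_0 = ẑ; lever o_n−o_0 = (-1.9399,-3.4988,-8.0902)
cross product → J_v[:, 0] = (3.4988,-1.9399,0.0000)
J_ω[:, 0] = z_0
entry J[1][0] = -1.9399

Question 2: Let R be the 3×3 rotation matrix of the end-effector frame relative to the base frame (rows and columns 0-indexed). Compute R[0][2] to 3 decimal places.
0.837

End-effector z-axis (col 2 of R) = (0.8365,-0.4830,0.2588)
R[0][2] = 0.8365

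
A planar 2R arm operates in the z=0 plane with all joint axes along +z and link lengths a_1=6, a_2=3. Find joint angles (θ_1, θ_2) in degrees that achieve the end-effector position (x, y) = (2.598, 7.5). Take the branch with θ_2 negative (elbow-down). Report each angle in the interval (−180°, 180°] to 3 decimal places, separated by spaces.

cos θ_2 = (62.9996−6²−3²)/(2·6·3) = 0.5000; θ_2 = -60.0007° (elbow-down)
β = atan2(7.5000,2.5980) = 70.8939°; ψ = atan2(-2.5981,7.5000) = -19.1068°
θ_1 = β − ψ = 90.0007°

90.001 -60.001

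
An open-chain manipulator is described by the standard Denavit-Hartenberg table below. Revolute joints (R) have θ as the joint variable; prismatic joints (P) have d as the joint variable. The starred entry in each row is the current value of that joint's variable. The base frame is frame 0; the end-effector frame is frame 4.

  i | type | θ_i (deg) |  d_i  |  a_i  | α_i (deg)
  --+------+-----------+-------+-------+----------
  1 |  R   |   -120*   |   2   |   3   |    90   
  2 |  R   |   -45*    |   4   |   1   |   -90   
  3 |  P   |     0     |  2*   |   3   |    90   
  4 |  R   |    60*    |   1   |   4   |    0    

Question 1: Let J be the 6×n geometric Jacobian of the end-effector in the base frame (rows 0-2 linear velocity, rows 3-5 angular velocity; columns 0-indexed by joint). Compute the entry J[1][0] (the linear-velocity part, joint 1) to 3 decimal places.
-9.883

axis z_0 = ẑ; lever o_n−o_0 = (-9.8833,-7.1184,1.6211)
cross product → J_v[:, 0] = (7.1184,-9.8833,0.0000)
J_ω[:, 0] = z_0
entry J[1][0] = -9.8833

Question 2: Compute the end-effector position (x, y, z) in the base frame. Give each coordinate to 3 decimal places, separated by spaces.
after link 1: o_1 = (-1.5000, -2.5981, 2.0000)
after link 2: o_2 = (-5.3177, -1.2104, 1.2929)
after link 3: o_3 = (-7.0854, -4.2723, 0.5858)
after link 4: o_4 = (-9.8833, -7.1184, 1.6211)

-9.883 -7.118 1.621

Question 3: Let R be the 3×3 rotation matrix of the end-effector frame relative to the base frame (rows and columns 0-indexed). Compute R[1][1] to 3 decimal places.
End-effector y-axis (col 1 of R) = (0.1294,0.2241,0.9659)
R[1][1] = 0.2241

0.224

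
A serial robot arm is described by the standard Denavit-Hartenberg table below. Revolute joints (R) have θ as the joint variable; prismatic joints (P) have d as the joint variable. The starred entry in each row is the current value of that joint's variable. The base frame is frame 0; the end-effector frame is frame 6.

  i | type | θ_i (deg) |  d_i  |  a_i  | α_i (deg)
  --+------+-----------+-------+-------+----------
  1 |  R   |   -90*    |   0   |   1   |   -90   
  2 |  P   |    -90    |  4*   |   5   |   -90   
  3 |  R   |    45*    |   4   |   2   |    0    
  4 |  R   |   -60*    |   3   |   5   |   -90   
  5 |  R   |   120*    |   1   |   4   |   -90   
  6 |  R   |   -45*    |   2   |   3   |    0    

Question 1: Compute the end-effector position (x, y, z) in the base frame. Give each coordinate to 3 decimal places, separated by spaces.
-0.376 -3.699 7.422

after link 1: o_1 = (0.0000, -1.0000, 0.0000)
after link 2: o_2 = (4.0000, -1.0000, 5.0000)
after link 3: o_3 = (2.5858, -5.0000, 6.4142)
after link 4: o_4 = (3.8799, -8.0000, 11.2438)
after link 5: o_5 = (2.3963, -4.5359, 9.5708)
after link 6: o_6 = (-0.3755, -3.6988, 7.4223)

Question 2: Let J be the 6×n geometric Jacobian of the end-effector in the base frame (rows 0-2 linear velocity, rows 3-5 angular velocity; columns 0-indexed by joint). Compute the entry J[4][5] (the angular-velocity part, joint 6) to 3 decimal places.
-0.500

axis z_5 = (-0.2241,-0.5000,-0.8365); lever o_n−o_5 = (-2.7718,0.8371,-2.1485)
cross product → J_v[:, 5] = (1.7745,1.8371,-1.5736)
J_ω[:, 5] = z_5
entry J[4][5] = -0.5000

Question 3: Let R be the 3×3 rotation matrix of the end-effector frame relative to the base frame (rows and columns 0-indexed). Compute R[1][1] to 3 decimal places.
0.612

End-effector y-axis (col 1 of R) = (0.5915,0.6124,-0.5245)
R[1][1] = 0.6124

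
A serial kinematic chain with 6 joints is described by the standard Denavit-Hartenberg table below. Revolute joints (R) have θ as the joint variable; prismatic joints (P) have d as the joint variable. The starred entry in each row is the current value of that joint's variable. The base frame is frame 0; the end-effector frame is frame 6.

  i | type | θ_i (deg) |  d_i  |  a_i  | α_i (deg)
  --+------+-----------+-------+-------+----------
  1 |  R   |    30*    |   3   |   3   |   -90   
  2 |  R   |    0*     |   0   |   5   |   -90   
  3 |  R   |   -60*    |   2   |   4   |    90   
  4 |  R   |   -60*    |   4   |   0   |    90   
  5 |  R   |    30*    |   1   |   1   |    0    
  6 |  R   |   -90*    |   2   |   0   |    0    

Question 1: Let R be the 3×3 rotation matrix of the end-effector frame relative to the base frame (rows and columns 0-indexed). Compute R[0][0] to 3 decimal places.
0.866

End-effector x-axis (col 0 of R) = (0.8660,0.2500,0.4330)
R[0][0] = 0.8660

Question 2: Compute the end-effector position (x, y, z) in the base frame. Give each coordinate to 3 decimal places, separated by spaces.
after link 1: o_1 = (2.5981, 1.5000, 3.0000)
after link 2: o_2 = (6.9282, 4.0000, 3.0000)
after link 3: o_3 = (6.9282, 8.0000, 1.0000)
after link 4: o_4 = (2.9282, 8.0000, 1.0000)
after link 5: o_5 = (2.4282, 7.5670, 2.2500)
after link 6: o_6 = (2.4282, 5.8349, 3.2500)

2.428 5.835 3.250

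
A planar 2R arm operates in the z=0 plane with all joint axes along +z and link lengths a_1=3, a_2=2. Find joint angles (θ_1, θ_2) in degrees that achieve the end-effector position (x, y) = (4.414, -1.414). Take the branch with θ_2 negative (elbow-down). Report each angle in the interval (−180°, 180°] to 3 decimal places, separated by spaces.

0.008 -45.017

cos θ_2 = (21.4828−3²−2²)/(2·3·2) = 0.7069; θ_2 = -45.0168° (elbow-down)
β = atan2(-1.4140,4.4140) = -17.7626°; ψ = atan2(-1.4146,4.4138) = -17.7707°
θ_1 = β − ψ = 0.0082°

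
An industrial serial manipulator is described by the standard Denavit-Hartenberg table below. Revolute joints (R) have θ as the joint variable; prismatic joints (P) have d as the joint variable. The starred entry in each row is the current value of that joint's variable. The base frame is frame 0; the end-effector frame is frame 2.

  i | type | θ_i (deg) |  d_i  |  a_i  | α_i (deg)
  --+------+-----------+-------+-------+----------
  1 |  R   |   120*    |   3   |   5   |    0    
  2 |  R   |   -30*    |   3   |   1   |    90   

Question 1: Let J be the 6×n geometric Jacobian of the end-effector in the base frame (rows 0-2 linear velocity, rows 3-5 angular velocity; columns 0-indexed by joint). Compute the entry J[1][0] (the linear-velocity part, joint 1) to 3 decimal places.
axis z_0 = ẑ; lever o_n−o_0 = (-2.5000,5.3301,6.0000)
cross product → J_v[:, 0] = (-5.3301,-2.5000,0.0000)
J_ω[:, 0] = z_0
entry J[1][0] = -2.5000

-2.500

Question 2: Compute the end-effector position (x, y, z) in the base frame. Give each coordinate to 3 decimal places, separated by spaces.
after link 1: o_1 = (-2.5000, 4.3301, 3.0000)
after link 2: o_2 = (-2.5000, 5.3301, 6.0000)

-2.500 5.330 6.000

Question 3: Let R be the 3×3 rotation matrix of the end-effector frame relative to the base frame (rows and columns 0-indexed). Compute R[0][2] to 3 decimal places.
End-effector z-axis (col 2 of R) = (1.0000,-0.0000,0.0000)
R[0][2] = 1.0000

1.000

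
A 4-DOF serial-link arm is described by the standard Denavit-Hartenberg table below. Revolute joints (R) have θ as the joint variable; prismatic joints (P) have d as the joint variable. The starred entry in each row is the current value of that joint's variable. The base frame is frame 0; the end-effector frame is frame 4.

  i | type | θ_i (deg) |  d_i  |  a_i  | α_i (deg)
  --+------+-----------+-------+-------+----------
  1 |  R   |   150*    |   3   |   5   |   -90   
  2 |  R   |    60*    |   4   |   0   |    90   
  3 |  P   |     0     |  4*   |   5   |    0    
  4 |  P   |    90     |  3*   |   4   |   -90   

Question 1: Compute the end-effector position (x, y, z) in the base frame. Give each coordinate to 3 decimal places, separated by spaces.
-15.745 -0.147 2.170

after link 1: o_1 = (-4.3301, 2.5000, 3.0000)
after link 2: o_2 = (-6.3301, -0.9641, 3.0000)
after link 3: o_3 = (-11.4952, 2.0179, 0.6699)
after link 4: o_4 = (-15.7452, -0.1471, 2.1699)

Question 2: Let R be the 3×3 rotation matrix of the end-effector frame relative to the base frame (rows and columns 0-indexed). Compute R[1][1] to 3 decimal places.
End-effector y-axis (col 1 of R) = (0.7500,-0.4330,-0.5000)
R[1][1] = -0.4330

-0.433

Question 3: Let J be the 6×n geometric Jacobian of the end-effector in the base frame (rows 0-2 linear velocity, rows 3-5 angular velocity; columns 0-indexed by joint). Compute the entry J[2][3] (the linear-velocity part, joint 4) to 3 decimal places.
prismatic axis z_3 = (-0.7500,0.4330,0.5000)
J_v[:, 3] = z_3; J_ω[:, 3] = (0,0,0)
entry J[2][3] = 0.5000

0.500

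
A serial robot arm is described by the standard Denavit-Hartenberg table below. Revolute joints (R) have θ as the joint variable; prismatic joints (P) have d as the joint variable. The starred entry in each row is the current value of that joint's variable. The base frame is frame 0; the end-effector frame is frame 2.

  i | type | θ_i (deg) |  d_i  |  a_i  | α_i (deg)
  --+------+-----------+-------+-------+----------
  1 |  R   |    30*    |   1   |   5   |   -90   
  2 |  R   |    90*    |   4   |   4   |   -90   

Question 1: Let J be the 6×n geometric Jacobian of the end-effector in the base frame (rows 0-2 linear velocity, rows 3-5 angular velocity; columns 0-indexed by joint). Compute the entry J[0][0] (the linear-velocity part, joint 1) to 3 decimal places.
axis z_0 = ẑ; lever o_n−o_0 = (2.3301,5.9641,-3.0000)
cross product → J_v[:, 0] = (-5.9641,2.3301,0.0000)
J_ω[:, 0] = z_0
entry J[0][0] = -5.9641

-5.964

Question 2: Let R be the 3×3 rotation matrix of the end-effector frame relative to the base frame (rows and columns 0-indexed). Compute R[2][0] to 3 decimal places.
End-effector x-axis (col 0 of R) = (0.0000,0.0000,-1.0000)
R[2][0] = -1.0000

-1.000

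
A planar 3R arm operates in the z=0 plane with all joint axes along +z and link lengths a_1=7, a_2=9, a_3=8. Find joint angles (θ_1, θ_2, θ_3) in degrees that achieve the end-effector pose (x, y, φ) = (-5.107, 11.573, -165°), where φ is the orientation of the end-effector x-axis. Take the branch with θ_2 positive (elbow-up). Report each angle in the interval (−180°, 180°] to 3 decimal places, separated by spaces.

45.004 59.993 90.003

wrist centre = target − a_3·(cos φ, sin φ) = (2.6204, 13.6436)
cos θ_2 = (193.0131−7²−9²)/(2·7·9) = 0.5001; θ_2 = 59.9931° (elbow-up)
β = atan2(13.6436,2.6204) = 79.1281°; ψ = atan2(7.7937,11.5009) = 34.1238°
θ_1 = β − ψ = 45.0042°
θ_3 = φ − θ_1 − θ_2 = 90.0026° (wrapped to (-180°,180°])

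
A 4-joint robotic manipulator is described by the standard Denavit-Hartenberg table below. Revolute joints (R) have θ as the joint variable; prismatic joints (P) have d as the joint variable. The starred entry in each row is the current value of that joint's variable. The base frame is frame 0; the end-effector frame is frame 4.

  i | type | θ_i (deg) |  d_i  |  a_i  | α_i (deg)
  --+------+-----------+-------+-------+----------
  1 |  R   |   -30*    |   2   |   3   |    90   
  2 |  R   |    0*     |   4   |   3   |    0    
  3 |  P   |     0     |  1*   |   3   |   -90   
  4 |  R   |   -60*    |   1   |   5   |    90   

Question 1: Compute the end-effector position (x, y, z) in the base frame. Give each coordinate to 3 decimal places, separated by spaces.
5.294 -13.830 3.000

after link 1: o_1 = (2.5981, -1.5000, 2.0000)
after link 2: o_2 = (3.1962, -6.4641, 2.0000)
after link 3: o_3 = (5.2942, -8.8301, 2.0000)
after link 4: o_4 = (5.2942, -13.8301, 3.0000)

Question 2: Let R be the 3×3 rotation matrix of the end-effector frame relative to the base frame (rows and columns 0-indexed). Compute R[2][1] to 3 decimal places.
End-effector y-axis (col 1 of R) = (0.0000,0.0000,1.0000)
R[2][1] = 1.0000

1.000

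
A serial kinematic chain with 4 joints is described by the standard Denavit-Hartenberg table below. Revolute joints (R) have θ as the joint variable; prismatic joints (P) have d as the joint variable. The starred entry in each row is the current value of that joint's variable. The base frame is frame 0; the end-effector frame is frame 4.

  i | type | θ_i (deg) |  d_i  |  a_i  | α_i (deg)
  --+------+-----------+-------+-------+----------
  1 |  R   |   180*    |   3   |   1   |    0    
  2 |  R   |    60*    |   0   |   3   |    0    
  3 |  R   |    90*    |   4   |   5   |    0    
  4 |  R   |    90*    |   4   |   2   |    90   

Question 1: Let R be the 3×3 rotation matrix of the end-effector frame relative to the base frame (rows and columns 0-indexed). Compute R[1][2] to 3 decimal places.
-0.500

End-effector z-axis (col 2 of R) = (0.8660,-0.5000,0.0000)
R[1][2] = -0.5000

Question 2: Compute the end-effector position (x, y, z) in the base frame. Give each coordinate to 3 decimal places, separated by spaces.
after link 1: o_1 = (-1.0000, 0.0000, 3.0000)
after link 2: o_2 = (-2.5000, -2.5981, 3.0000)
after link 3: o_3 = (1.8301, -5.0981, 7.0000)
after link 4: o_4 = (2.8301, -3.3660, 11.0000)

2.830 -3.366 11.000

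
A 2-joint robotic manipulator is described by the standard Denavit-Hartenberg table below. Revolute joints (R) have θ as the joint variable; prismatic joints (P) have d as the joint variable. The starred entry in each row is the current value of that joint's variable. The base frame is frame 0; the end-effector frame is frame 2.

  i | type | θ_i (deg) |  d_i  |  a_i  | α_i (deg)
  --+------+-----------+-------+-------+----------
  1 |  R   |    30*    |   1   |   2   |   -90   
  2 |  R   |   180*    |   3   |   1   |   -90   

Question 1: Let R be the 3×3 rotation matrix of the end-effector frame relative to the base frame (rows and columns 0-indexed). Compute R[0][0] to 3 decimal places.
End-effector x-axis (col 0 of R) = (-0.8660,-0.5000,-0.0000)
R[0][0] = -0.8660

-0.866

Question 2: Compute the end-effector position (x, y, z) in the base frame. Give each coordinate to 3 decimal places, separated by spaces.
after link 1: o_1 = (1.7321, 1.0000, 1.0000)
after link 2: o_2 = (-0.6340, 3.0981, 1.0000)

-0.634 3.098 1.000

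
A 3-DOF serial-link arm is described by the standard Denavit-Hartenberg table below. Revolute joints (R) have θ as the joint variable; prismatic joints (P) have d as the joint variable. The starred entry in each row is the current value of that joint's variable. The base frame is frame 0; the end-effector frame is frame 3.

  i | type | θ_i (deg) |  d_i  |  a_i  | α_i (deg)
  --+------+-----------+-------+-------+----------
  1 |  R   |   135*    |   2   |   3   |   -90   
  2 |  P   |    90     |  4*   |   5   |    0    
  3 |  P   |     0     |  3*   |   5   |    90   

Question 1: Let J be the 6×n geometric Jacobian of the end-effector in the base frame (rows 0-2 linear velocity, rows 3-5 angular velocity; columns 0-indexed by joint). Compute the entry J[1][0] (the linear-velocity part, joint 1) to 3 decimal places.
axis z_0 = ẑ; lever o_n−o_0 = (-7.0711,-2.8284,-8.0000)
cross product → J_v[:, 0] = (2.8284,-7.0711,0.0000)
J_ω[:, 0] = z_0
entry J[1][0] = -7.0711

-7.071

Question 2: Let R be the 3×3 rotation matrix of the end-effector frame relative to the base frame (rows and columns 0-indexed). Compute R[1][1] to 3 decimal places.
-0.707

End-effector y-axis (col 1 of R) = (-0.7071,-0.7071,0.0000)
R[1][1] = -0.7071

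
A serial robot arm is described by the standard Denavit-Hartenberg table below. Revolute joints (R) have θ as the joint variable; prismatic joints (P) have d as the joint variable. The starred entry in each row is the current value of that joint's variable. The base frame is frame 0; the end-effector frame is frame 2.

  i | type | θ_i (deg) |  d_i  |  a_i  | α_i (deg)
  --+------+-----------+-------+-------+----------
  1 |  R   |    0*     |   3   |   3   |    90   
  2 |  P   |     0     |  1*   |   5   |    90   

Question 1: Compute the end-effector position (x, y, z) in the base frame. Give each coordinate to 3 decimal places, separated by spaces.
8.000 -1.000 3.000

after link 1: o_1 = (3.0000, 0.0000, 3.0000)
after link 2: o_2 = (8.0000, -1.0000, 3.0000)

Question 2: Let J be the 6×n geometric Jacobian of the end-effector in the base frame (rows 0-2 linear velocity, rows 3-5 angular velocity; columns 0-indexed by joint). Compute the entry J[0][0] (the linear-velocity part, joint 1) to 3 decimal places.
1.000

axis z_0 = ẑ; lever o_n−o_0 = (8.0000,-1.0000,3.0000)
cross product → J_v[:, 0] = (1.0000,8.0000,-0.0000)
J_ω[:, 0] = z_0
entry J[0][0] = 1.0000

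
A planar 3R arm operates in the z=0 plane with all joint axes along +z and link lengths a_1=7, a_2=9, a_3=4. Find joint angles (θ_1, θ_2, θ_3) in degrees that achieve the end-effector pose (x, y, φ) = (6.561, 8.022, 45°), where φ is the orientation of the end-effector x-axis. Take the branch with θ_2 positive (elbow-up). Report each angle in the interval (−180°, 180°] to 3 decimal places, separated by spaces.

wrist centre = target − a_3·(cos φ, sin φ) = (3.7326, 5.1936)
cos θ_2 = (40.9053−7²−9²)/(2·7·9) = -0.7071; θ_2 = 134.9995° (elbow-up)
β = atan2(5.1936,3.7326) = 54.2955°; ψ = atan2(6.3640,0.6361) = 84.2922°
θ_1 = β − ψ = -29.9966°
θ_3 = φ − θ_1 − θ_2 = -60.0029° (wrapped to (-180°,180°])

-29.997 135.000 -60.003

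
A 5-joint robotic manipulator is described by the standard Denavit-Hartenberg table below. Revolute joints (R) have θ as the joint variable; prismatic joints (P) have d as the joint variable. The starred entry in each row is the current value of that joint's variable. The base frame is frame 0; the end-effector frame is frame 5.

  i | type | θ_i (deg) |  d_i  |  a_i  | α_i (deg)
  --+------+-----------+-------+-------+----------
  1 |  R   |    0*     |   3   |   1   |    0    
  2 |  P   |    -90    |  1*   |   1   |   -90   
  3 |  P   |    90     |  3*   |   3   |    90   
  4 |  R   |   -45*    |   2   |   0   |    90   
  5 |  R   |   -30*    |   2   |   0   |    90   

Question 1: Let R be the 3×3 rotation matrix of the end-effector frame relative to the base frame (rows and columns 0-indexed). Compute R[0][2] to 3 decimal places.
0.354

End-effector z-axis (col 2 of R) = (0.3536,0.8660,0.3536)
R[0][2] = 0.3536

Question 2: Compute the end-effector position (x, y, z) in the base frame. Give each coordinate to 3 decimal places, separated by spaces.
after link 1: o_1 = (1.0000, 0.0000, 3.0000)
after link 2: o_2 = (1.0000, -1.0000, 4.0000)
after link 3: o_3 = (4.0000, -1.0000, 1.0000)
after link 4: o_4 = (4.0000, -3.0000, 1.0000)
after link 5: o_5 = (2.5858, -3.0000, 2.4142)

2.586 -3.000 2.414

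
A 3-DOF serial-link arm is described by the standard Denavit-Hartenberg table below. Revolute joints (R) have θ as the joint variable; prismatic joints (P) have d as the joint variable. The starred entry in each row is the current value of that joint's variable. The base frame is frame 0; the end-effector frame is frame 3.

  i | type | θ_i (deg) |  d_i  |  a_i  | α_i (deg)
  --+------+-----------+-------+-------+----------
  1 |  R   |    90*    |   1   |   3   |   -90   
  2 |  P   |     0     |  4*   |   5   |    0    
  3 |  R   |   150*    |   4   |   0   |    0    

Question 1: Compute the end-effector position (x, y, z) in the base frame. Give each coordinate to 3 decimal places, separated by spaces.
-8.000 8.000 1.000

after link 1: o_1 = (0.0000, 3.0000, 1.0000)
after link 2: o_2 = (-4.0000, 8.0000, 1.0000)
after link 3: o_3 = (-8.0000, 8.0000, 1.0000)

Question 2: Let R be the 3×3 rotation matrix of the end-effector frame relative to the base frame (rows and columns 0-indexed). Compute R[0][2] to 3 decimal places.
-1.000

End-effector z-axis (col 2 of R) = (-1.0000,0.0000,0.0000)
R[0][2] = -1.0000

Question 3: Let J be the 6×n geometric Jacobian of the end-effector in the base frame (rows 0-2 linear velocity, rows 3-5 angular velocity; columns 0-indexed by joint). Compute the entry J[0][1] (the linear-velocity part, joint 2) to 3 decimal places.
prismatic axis z_1 = (-1.0000,0.0000,0.0000)
J_v[:, 1] = z_1; J_ω[:, 1] = (0,0,0)
entry J[0][1] = -1.0000

-1.000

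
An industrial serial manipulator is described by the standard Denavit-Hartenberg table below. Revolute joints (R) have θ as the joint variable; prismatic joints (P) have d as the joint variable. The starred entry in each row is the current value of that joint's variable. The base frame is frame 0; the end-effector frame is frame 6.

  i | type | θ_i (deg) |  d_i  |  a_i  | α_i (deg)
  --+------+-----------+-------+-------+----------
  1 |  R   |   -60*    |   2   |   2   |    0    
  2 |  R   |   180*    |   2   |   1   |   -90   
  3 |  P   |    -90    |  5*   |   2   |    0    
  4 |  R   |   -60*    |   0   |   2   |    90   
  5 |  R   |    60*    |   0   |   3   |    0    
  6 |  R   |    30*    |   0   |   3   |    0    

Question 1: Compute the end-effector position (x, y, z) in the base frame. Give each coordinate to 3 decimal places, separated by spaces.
-7.163 -8.790 7.750

after link 1: o_1 = (1.0000, -1.7321, 2.0000)
after link 2: o_2 = (0.5000, -0.8660, 4.0000)
after link 3: o_3 = (-3.8301, -3.3660, 6.0000)
after link 4: o_4 = (-2.9641, -4.8660, 7.0000)
after link 5: o_5 = (-4.5646, -7.2901, 7.7500)
after link 6: o_6 = (-7.1627, -8.7901, 7.7500)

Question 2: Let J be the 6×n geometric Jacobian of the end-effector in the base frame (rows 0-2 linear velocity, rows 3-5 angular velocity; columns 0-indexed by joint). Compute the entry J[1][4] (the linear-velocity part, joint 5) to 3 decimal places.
axis z_4 = (0.2500,-0.4330,-0.8660); lever o_n−o_4 = (-4.1986,-3.9240,0.7500)
cross product → J_v[:, 4] = (-3.7231,3.4486,-2.7990)
J_ω[:, 4] = z_4
entry J[1][4] = 3.4486

3.449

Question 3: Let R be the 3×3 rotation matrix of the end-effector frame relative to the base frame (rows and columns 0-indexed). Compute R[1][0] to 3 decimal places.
End-effector x-axis (col 0 of R) = (-0.8660,-0.5000,0.0000)
R[1][0] = -0.5000

-0.500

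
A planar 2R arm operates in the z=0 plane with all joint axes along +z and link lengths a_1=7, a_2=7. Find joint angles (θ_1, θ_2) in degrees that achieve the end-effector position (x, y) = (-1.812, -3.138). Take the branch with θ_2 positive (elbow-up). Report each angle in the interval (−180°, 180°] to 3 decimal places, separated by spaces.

cos θ_2 = (13.1304−7²−7²)/(2·7·7) = -0.8660; θ_2 = 149.9990° (elbow-up)
β = atan2(-3.1380,-1.8120) = -120.0038°; ψ = atan2(3.5001,0.9379) = 74.9995°
θ_1 = β − ψ = -195.0033°

164.997 149.999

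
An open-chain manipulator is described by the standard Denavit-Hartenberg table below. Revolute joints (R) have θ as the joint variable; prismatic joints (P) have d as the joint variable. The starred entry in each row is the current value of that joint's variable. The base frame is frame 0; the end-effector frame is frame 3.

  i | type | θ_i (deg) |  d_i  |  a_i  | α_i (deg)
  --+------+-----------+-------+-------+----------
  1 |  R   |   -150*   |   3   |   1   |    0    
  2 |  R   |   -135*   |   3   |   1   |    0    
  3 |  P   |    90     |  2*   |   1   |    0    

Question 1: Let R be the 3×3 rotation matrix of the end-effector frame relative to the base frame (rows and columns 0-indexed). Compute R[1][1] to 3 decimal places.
End-effector y-axis (col 1 of R) = (-0.2588,-0.9659,0.0000)
R[1][1] = -0.9659

-0.966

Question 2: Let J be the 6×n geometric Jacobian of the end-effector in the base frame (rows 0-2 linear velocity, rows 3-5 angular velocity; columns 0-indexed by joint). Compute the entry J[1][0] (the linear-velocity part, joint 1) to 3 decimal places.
axis z_0 = ẑ; lever o_n−o_0 = (-1.5731,0.7247,8.0000)
cross product → J_v[:, 0] = (-0.7247,-1.5731,0.0000)
J_ω[:, 0] = z_0
entry J[1][0] = -1.5731

-1.573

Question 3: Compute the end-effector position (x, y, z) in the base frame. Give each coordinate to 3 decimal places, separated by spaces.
after link 1: o_1 = (-0.8660, -0.5000, 3.0000)
after link 2: o_2 = (-0.6072, 0.4659, 6.0000)
after link 3: o_3 = (-1.5731, 0.7247, 8.0000)

-1.573 0.725 8.000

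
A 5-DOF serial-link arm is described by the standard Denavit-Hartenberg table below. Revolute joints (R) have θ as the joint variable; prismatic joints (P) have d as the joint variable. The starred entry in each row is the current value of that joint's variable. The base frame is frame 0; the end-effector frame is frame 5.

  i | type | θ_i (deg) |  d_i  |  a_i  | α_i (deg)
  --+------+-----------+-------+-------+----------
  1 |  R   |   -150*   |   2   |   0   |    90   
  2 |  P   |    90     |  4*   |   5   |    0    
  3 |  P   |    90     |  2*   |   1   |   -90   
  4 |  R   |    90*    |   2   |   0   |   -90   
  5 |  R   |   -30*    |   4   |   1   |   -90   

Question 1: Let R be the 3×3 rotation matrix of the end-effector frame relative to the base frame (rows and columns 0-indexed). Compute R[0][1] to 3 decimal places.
0.866

End-effector y-axis (col 1 of R) = (0.8660,0.5000,0.0000)
R[0][1] = 0.8660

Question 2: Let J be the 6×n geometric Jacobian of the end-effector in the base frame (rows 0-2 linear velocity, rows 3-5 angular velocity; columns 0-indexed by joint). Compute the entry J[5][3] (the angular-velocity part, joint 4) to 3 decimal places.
axis z_3 = (0.0000,0.0000,-1.0000); lever o_n−o_3 = (-3.0311,-2.7500,-2.5000)
cross product → J_v[:, 3] = (-2.7500,3.0311,0.0000)
J_ω[:, 3] = z_3
entry J[5][3] = -1.0000

-1.000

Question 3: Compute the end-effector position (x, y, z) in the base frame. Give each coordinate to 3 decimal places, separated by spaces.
-5.165 2.946 4.500

after link 1: o_1 = (0.0000, 0.0000, 2.0000)
after link 2: o_2 = (-2.0000, 3.4641, 7.0000)
after link 3: o_3 = (-2.1340, 5.6962, 7.0000)
after link 4: o_4 = (-2.1340, 5.6962, 5.0000)
after link 5: o_5 = (-5.1651, 2.9462, 4.5000)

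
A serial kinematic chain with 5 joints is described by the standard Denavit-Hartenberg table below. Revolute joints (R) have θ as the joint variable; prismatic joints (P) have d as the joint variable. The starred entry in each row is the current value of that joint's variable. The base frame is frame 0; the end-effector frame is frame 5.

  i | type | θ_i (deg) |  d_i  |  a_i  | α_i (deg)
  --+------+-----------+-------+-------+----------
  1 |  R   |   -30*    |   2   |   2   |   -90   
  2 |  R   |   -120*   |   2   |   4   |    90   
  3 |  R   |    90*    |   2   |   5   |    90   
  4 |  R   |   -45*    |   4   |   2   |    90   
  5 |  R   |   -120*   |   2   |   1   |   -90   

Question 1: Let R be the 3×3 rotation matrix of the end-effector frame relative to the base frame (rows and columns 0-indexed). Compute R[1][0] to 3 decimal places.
-0.370

End-effector x-axis (col 0 of R) = (-0.0669,-0.3696,-0.9268)
R[1][0] = -0.3696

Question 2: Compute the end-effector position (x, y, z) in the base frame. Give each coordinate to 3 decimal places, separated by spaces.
after link 1: o_1 = (1.7321, -1.0000, 2.0000)
after link 2: o_2 = (1.0000, 1.7321, 5.4641)
after link 3: o_3 = (2.0000, 6.9282, 4.4641)
after link 4: o_4 = (2.0357, 8.5406, 8.6353)
after link 5: o_5 = (2.3223, 6.3339, 8.4156)

2.322 6.334 8.416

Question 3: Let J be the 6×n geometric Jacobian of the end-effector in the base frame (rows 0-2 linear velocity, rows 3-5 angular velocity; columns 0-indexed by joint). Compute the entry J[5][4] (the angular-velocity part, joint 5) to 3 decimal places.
0.354

axis z_4 = (0.1768,-0.9186,0.3536); lever o_n−o_4 = (0.2866,-2.2067,-0.2197)
cross product → J_v[:, 4] = (0.9820,0.1402,-0.1268)
J_ω[:, 4] = z_4
entry J[5][4] = 0.3536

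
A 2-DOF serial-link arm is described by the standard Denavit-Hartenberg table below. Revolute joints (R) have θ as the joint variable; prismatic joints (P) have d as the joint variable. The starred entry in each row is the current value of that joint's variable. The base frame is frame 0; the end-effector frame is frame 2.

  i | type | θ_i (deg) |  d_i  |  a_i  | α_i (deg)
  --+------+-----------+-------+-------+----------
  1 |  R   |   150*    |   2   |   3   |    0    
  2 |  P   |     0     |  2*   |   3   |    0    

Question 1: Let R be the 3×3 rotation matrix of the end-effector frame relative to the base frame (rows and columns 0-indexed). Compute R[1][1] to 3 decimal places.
-0.866

End-effector y-axis (col 1 of R) = (-0.5000,-0.8660,0.0000)
R[1][1] = -0.8660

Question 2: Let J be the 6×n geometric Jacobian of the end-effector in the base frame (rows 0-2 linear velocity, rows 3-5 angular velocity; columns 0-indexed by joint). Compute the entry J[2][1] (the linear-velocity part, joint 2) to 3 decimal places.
1.000

prismatic axis z_1 = (0.0000,0.0000,1.0000)
J_v[:, 1] = z_1; J_ω[:, 1] = (0,0,0)
entry J[2][1] = 1.0000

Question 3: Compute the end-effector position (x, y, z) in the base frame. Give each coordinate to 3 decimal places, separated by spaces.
after link 1: o_1 = (-2.5981, 1.5000, 2.0000)
after link 2: o_2 = (-5.1962, 3.0000, 4.0000)

-5.196 3.000 4.000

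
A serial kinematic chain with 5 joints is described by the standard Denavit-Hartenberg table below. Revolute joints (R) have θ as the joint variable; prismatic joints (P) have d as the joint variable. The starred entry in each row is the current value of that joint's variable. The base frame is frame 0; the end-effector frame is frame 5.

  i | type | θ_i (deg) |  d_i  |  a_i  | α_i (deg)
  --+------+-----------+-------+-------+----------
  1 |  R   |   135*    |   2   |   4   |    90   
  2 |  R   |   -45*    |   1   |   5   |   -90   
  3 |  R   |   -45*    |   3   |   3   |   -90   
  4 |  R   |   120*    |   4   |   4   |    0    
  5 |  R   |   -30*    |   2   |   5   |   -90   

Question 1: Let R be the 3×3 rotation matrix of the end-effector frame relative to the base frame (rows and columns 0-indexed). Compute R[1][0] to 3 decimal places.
-0.500

End-effector x-axis (col 0 of R) = (0.5000,-0.5000,-0.7071)
R[1][0] = -0.5000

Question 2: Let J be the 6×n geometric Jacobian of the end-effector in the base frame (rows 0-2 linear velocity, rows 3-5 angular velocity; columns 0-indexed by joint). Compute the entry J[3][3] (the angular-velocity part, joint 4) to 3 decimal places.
axis z_3 = (-0.8536,-0.1464,-0.5000); lever o_n−o_3 = (-1.1822,-6.8178,-7.9850)
cross product → J_v[:, 3] = (-2.2395,-6.2246,5.6463)
J_ω[:, 3] = z_3
entry J[3][3] = -0.8536

-0.854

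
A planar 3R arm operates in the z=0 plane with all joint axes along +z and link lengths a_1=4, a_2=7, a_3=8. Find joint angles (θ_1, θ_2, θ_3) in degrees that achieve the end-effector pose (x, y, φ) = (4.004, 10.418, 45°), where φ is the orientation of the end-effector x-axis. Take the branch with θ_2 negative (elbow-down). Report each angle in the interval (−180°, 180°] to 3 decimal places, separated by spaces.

-149.991 -135.002 -30.007

wrist centre = target − a_3·(cos φ, sin φ) = (-1.6529, 4.7611)
cos θ_2 = (25.4004−4²−7²)/(2·4·7) = -0.7071; θ_2 = -135.0023° (elbow-down)
β = atan2(4.7611,-1.6529) = 109.1447°; ψ = atan2(-4.9495,-0.9499) = -100.8644°
θ_1 = β − ψ = 210.0091°
θ_3 = φ − θ_1 − θ_2 = -30.0068° (wrapped to (-180°,180°])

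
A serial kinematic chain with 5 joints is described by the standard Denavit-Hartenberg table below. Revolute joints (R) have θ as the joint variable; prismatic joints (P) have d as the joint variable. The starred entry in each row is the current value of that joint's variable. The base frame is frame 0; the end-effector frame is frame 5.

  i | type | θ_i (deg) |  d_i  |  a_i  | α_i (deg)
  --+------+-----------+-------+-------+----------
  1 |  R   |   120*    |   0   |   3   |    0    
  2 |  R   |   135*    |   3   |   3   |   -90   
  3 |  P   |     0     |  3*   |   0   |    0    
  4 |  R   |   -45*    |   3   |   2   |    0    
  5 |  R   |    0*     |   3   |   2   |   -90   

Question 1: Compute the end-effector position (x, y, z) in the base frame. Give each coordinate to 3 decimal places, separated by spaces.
after link 1: o_1 = (-1.5000, 2.5981, 0.0000)
after link 2: o_2 = (-2.2765, -0.2997, 3.0000)
after link 3: o_3 = (0.6213, -1.0762, 3.0000)
after link 4: o_4 = (3.1531, -3.2186, 4.4142)
after link 5: o_5 = (5.6848, -5.3611, 5.8284)

5.685 -5.361 5.828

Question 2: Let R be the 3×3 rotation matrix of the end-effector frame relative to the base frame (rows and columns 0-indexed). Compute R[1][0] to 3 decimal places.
End-effector x-axis (col 0 of R) = (-0.1830,-0.6830,0.7071)
R[1][0] = -0.6830

-0.683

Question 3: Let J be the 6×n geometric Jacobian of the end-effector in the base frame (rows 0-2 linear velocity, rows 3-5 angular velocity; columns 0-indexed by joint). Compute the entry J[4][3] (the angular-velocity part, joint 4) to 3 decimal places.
-0.259

axis z_3 = (0.9659,-0.2588,0.0000); lever o_n−o_3 = (5.0635,-4.2850,2.8284)
cross product → J_v[:, 3] = (-0.7321,-2.7321,-2.8284)
J_ω[:, 3] = z_3
entry J[4][3] = -0.2588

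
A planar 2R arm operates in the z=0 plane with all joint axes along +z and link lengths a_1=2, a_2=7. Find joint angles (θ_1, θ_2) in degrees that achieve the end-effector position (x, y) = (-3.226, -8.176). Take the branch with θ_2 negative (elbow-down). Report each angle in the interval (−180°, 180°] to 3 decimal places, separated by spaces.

-88.083 -29.978

cos θ_2 = (77.2541−2²−7²)/(2·2·7) = 0.8662; θ_2 = -29.9781° (elbow-down)
β = atan2(-8.1760,-3.2260) = -111.5327°; ψ = atan2(-3.4977,8.0635) = -23.4496°
θ_1 = β − ψ = -88.0831°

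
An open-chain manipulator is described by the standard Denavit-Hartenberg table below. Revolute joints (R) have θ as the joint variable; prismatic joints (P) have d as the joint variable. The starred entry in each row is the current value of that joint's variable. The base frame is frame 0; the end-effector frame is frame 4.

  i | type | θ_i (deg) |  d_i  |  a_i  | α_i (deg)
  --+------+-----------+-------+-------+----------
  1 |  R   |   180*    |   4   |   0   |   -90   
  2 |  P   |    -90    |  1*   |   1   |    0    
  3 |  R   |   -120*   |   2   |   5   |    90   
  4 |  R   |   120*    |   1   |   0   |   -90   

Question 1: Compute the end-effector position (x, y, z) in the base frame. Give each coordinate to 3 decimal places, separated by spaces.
after link 1: o_1 = (0.0000, 0.0000, 4.0000)
after link 2: o_2 = (-0.0000, -1.0000, 5.0000)
after link 3: o_3 = (4.3301, -3.0000, 2.5000)
after link 4: o_4 = (3.8301, -3.0000, 1.6340)

3.830 -3.000 1.634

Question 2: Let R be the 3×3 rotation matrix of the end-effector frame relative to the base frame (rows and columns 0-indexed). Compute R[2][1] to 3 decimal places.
0.866

End-effector y-axis (col 1 of R) = (0.5000,0.0000,0.8660)
R[2][1] = 0.8660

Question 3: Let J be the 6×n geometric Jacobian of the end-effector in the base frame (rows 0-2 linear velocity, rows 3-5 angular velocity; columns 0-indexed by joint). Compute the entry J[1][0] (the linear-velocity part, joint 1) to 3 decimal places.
axis z_0 = ẑ; lever o_n−o_0 = (3.8301,-3.0000,1.6340)
cross product → J_v[:, 0] = (3.0000,3.8301,-0.0000)
J_ω[:, 0] = z_0
entry J[1][0] = 3.8301

3.830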